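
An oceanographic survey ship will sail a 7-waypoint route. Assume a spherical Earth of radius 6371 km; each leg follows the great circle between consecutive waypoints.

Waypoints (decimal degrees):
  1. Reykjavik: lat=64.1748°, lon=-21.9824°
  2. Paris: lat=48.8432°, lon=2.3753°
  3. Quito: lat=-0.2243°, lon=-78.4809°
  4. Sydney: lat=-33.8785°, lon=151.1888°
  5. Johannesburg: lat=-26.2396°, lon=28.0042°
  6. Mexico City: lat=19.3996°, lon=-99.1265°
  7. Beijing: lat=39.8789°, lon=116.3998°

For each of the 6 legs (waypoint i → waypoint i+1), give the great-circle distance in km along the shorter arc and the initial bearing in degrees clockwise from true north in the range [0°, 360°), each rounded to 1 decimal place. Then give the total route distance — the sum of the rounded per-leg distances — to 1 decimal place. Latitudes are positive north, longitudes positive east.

Leg 1: dist=2238.8 km, bearing=127.9°
Leg 2: dist=9358.9 km, bearing=262.9°
Leg 3: dist=13605.0 km, bearing=228.5°
Leg 4: dist=11038.6 km, bearing=229.5°
Leg 5: dist=14579.1 km, bearing=273.5°
Leg 6: dist=12464.3 km, bearing=331.2°
Total: 63284.7 km

Leg 1: φ1=1.1200616, φ2=0.8524747, Δφ=-0.2675869, Δλ=0.4251221 rad; a=sin²(Δφ/2)+cosφ1·cosφ2·sin²(Δλ/2)=0.0305537532; c=2·atan2(√a, √(1-a))=0.351397798; dist=6371·c=2238.755 ≈ 2238.8 km; running total=2238.8 km
Leg 1 bearing: y=sinΔλ·cosφ2=0.27143055, x=cosφ1·sinφ2-sinφ1·cosφ2·cosΔλ=-0.21167509; θ=atan2(y, x)=127.9489° ≈ 127.9°
Leg 2: φ1=0.8524747, φ2=-0.0039148, Δφ=-0.8563894, Δλ=-1.4112069 rad; a=sin²(Δφ/2)+cosφ1·cosφ2·sin²(Δλ/2)=0.4491821158; c=2·atan2(√a, √(1-a))=1.468984760; dist=6371·c=9358.902 ≈ 9358.9 km; running total=11597.7 km
Leg 2 bearing: y=sinΔλ·cosφ2=-0.98728505, x=cosφ1·sinφ2-sinφ1·cosφ2·cosΔλ=-0.12222276; θ=atan2(y, x)=-97.0571° <0 so +360° → 262.9429° ≈ 262.9°
Leg 3: φ1=-0.0039148, φ2=-0.5912914, Δφ=-0.5873766, Δλ=4.0084925 rad; a=sin²(Δφ/2)+cosφ1·cosφ2·sin²(Δλ/2)=0.7675636145; c=2·atan2(√a, √(1-a))=2.135454674; dist=6371·c=13604.982 ≈ 13605.0 km; running total=25202.7 km
Leg 3 bearing: y=sinΔλ·cosφ2=-0.63289960, x=cosφ1·sinφ2-sinφ1·cosφ2·cosΔλ=-0.55953280; θ=atan2(y, x)=-131.4792° <0 so +360° → 228.5208° ≈ 228.5°
Leg 4: φ1=-0.5912914, φ2=-0.4579674, Δφ=0.1333240, Δλ=-2.1499769 rad; a=sin²(Δφ/2)+cosφ1·cosφ2·sin²(Δλ/2)=0.5805652047; c=2·atan2(√a, √(1-a))=1.732632249; dist=6371·c=11038.600 ≈ 11038.6 km; running total=36241.3 km
Leg 4 bearing: y=sinΔλ·cosφ2=-0.75067025, x=cosφ1·sinφ2-sinφ1·cosφ2·cosΔλ=-0.64072706; θ=atan2(y, x)=-130.4821° <0 so +360° → 229.5179° ≈ 229.5°
Leg 5: φ1=-0.4579674, φ2=0.3385869, Δφ=0.7965543, Δλ=-2.2188493 rad; a=sin²(Δφ/2)+cosφ1·cosφ2·sin²(Δλ/2)=0.8287733727; c=2·atan2(√a, √(1-a))=2.288354257; dist=6371·c=14579.105 ≈ 14579.1 km; running total=50820.4 km
Leg 5 bearing: y=sinΔλ·cosφ2=-0.75199612, x=cosφ1·sinφ2-sinφ1·cosφ2·cosΔλ=0.04619652; θ=atan2(y, x)=-86.4846° <0 so +360° → 273.5154° ≈ 273.5°
Leg 6: φ1=0.3385869, φ2=0.6960181, Δφ=0.3574312, Δλ=3.7616436 rad; a=sin²(Δφ/2)+cosφ1·cosφ2·sin²(Δλ/2)=0.6880616904; c=2·atan2(√a, √(1-a))=1.956405212; dist=6371·c=12464.258 ≈ 12464.3 km; running total=63284.7 km
Leg 6 bearing: y=sinΔλ·cosφ2=-0.44591894, x=cosφ1·sinφ2-sinφ1·cosφ2·cosΔλ=0.81221149; θ=atan2(y, x)=-28.7676° <0 so +360° → 331.2324° ≈ 331.2°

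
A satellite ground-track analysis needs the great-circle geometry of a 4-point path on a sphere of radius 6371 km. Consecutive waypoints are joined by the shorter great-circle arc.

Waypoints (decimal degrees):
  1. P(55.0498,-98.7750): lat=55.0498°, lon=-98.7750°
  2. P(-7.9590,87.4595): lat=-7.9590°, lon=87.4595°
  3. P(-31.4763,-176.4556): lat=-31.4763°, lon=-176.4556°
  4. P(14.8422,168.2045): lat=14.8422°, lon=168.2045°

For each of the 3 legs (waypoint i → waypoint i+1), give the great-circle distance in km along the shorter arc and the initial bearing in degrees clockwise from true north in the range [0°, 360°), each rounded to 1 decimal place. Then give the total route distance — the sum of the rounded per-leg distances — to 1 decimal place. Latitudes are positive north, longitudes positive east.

Leg 1: φ1=0.9608003, φ2=-0.1389108, Δφ=-1.0997110, Δλ=3.2504052 rad; a=sin²(Δφ/2)+cosφ1·cosφ2·sin²(Δλ/2)=0.8387415301; c=2·atan2(√a, √(1-a))=2.315131644; dist=6371·c=14749.704 ≈ 14749.7 km; running total=14749.7 km
Leg 1 bearing: y=sinΔλ·cosφ2=-0.10755187, x=cosφ1·sinφ2-sinφ1·cosφ2·cosΔλ=0.72763267; θ=atan2(y, x)=-8.4080° <0 so +360° → 351.5920° ≈ 351.6°
Leg 2: φ1=-0.1389108, φ2=-0.5493651, Δφ=-0.4104543, Δλ=-4.6061874 rad; a=sin²(Δφ/2)+cosφ1·cosφ2·sin²(Δλ/2)=0.5086175079; c=2·atan2(√a, √(1-a))=1.588032196; dist=6371·c=10117.353 ≈ 10117.4 km; running total=24867.1 km
Leg 2 bearing: y=sinΔλ·cosφ2=0.84805115, x=cosφ1·sinφ2-sinφ1·cosφ2·cosΔλ=-0.52963402; θ=atan2(y, x)=121.9860° ≈ 122.0°
Leg 3: φ1=-0.5493651, φ2=0.2590453, Δφ=0.8084103, Δλ=6.0154535 rad; a=sin²(Δφ/2)+cosφ1·cosφ2·sin²(Δλ/2)=0.1693608155; c=2·atan2(√a, √(1-a))=0.848274671; dist=6371·c=5404.358 ≈ 5404.4 km; running total=30271.5 km
Leg 3 bearing: y=sinΔλ·cosφ2=-0.25571815, x=cosφ1·sinφ2-sinφ1·cosφ2·cosΔλ=0.70520858; θ=atan2(y, x)=-19.9313° <0 so +360° → 340.0687° ≈ 340.1°

Leg 1: dist=14749.7 km, bearing=351.6°
Leg 2: dist=10117.4 km, bearing=122.0°
Leg 3: dist=5404.4 km, bearing=340.1°
Total: 30271.5 km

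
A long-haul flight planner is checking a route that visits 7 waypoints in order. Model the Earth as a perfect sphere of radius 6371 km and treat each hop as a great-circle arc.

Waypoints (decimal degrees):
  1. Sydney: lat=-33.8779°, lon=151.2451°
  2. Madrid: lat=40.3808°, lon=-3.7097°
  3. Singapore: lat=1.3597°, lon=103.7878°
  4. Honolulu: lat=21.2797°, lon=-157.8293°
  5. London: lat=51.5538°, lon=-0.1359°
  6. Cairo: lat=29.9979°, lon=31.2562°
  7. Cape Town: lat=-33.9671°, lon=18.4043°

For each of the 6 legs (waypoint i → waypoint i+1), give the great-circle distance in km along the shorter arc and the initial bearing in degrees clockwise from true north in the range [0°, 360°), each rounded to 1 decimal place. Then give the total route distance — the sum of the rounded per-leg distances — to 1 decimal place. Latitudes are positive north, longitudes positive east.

Leg 1: dist=17689.3 km, bearing=295.4°
Leg 2: dist=11378.9 km, bearing=77.4°
Leg 3: dist=10820.1 km, bearing=68.3°
Leg 4: dist=11629.2 km, bearing=14.1°
Leg 5: dist=3519.7 km, bearing=120.7°
Leg 6: dist=7239.6 km, bearing=191.7°
Total: 62276.8 km

Leg 1: φ1=-0.5912809, φ2=0.7047779, Δφ=1.2960588, Δλ=-2.7044715 rad; a=sin²(Δφ/2)+cosφ1·cosφ2·sin²(Δλ/2)=0.9670506543; c=2·atan2(√a, √(1-a))=2.776529757; dist=6371·c=17689.271 ≈ 17689.3 km; running total=17689.3 km
Leg 1 bearing: y=sinΔλ·cosφ2=-0.32247630, x=cosφ1·sinφ2-sinφ1·cosφ2·cosΔλ=0.15317892; θ=atan2(y, x)=-64.5919° <0 so +360° → 295.4081° ≈ 295.4°
Leg 2: φ1=0.7047779, φ2=0.0237312, Δφ=-0.6810467, Δλ=1.8761853 rad; a=sin²(Δφ/2)+cosφ1·cosφ2·sin²(Δλ/2)=0.6067974515; c=2·atan2(√a, √(1-a))=1.786049641; dist=6371·c=11378.922 ≈ 11378.9 km; running total=29068.2 km
Leg 2 bearing: y=sinΔλ·cosφ2=0.95346153, x=cosφ1·sinφ2-sinφ1·cosφ2·cosΔλ=0.21281056; θ=atan2(y, x)=77.4179° ≈ 77.4°
Leg 3: φ1=0.0237312, φ2=0.3714008, Δφ=0.3476696, Δλ=-4.5660798 rad; a=sin²(Δφ/2)+cosφ1·cosφ2·sin²(Δλ/2)=0.5635989659; c=2·atan2(√a, √(1-a))=1.698339776; dist=6371·c=10820.123 ≈ 10820.1 km; running total=39888.3 km
Leg 3 bearing: y=sinΔλ·cosφ2=0.92186420, x=cosφ1·sinφ2-sinφ1·cosφ2·cosΔλ=0.36604246; θ=atan2(y, x)=68.3436° ≈ 68.3°
Leg 4: φ1=0.3714008, φ2=0.8997836, Δφ=0.5283827, Δλ=2.7522690 rad; a=sin²(Δφ/2)+cosφ1·cosφ2·sin²(Δλ/2)=0.6258958272; c=2·atan2(√a, √(1-a))=1.825327438; dist=6371·c=11629.161 ≈ 11629.2 km; running total=51517.5 km
Leg 4 bearing: y=sinΔλ·cosφ2=0.23600433, x=cosφ1·sinφ2-sinφ1·cosφ2·cosΔλ=0.93856429; θ=atan2(y, x)=14.1145° ≈ 14.1°
Leg 5: φ1=0.8997836, φ2=0.5235621, Δφ=-0.3762214, Δλ=0.5478955 rad; a=sin²(Δφ/2)+cosφ1·cosφ2·sin²(Δλ/2)=0.0743814709; c=2·atan2(√a, √(1-a))=0.552458238; dist=6371·c=3519.711 ≈ 3519.7 km; running total=55037.2 km
Leg 5 bearing: y=sinΔλ·cosφ2=0.45111520, x=cosφ1·sinφ2-sinφ1·cosφ2·cosΔλ=-0.26812413; θ=atan2(y, x)=120.7255° ≈ 120.7°
Leg 6: φ1=0.5235621, φ2=-0.5928377, Δφ=-1.1163999, Δλ=-0.2243080 rad; a=sin²(Δφ/2)+cosφ1·cosφ2·sin²(Δλ/2)=0.2895367838; c=2·atan2(√a, √(1-a))=1.136329930; dist=6371·c=7239.558 ≈ 7239.6 km; running total=62276.8 km
Leg 6 bearing: y=sinΔλ·cosφ2=-0.18447565, x=cosφ1·sinφ2-sinφ1·cosφ2·cosΔλ=-0.88813832; θ=atan2(y, x)=-168.2659° <0 so +360° → 191.7341° ≈ 191.7°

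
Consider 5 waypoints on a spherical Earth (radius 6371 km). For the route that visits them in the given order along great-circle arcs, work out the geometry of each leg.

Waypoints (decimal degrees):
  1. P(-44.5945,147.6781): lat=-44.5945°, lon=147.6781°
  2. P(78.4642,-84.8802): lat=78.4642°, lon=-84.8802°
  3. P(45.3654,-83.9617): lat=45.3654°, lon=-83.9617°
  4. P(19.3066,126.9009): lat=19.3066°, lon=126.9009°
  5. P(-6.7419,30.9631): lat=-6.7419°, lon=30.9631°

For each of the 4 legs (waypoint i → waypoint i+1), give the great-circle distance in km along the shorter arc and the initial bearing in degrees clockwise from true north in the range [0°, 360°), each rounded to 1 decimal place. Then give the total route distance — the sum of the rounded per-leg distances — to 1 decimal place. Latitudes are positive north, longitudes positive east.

Leg 1: dist=15651.5 km, bearing=14.5°
Leg 2: dist=3680.6 km, bearing=178.8°
Leg 3: dist=12176.5 km, bearing=329.1°
Leg 4: dist=10875.2 km, bearing=265.6°
Total: 42383.8 km

Leg 1: φ1=-0.7783209, φ2=1.3694586, Δφ=2.1477795, Δλ=-4.0589080 rad; a=sin²(Δφ/2)+cosφ1·cosφ2·sin²(Δλ/2)=0.8872389797; c=2·atan2(√a, √(1-a))=2.456685775; dist=6371·c=15651.545 ≈ 15651.5 km; running total=15651.5 km
Leg 1 bearing: y=sinΔλ·cosφ2=0.15877874, x=cosφ1·sinφ2-sinφ1·cosφ2·cosΔλ=0.61235056; θ=atan2(y, x)=14.5363° ≈ 14.5°
Leg 2: φ1=1.3694586, φ2=0.7917756, Δφ=-0.5776830, Δλ=0.0160308 rad; a=sin²(Δφ/2)+cosφ1·cosφ2·sin²(Δλ/2)=0.0811439497; c=2·atan2(√a, √(1-a))=0.577716097; dist=6371·c=3680.629 ≈ 3680.6 km; running total=19332.1 km
Leg 2 bearing: y=sinΔλ·cosφ2=0.01126252, x=cosφ1·sinφ2-sinφ1·cosφ2·cosΔλ=-0.54599596; θ=atan2(y, x)=178.8183° ≈ 178.8°
Leg 3: φ1=0.7917756, φ2=0.3369637, Δφ=-0.4548119, Δλ=3.6802466 rad; a=sin²(Δφ/2)+cosφ1·cosφ2·sin²(Δλ/2)=0.6669543212; c=2·atan2(√a, √(1-a))=1.911243510; dist=6371·c=12176.532 ≈ 12176.5 km; running total=31508.6 km
Leg 3 bearing: y=sinΔλ·cosφ2=-0.48413246, x=cosφ1·sinφ2-sinφ1·cosφ2·cosΔλ=0.80877734; θ=atan2(y, x)=-30.9047° <0 so +360° → 329.0953° ≈ 329.1°
Leg 4: φ1=0.3369637, φ2=-0.1176684, Δφ=-0.4546321, Δλ=-1.6744305 rad; a=sin²(Δφ/2)+cosφ1·cosφ2·sin²(Δλ/2)=0.5678850716; c=2·atan2(√a, √(1-a))=1.706987089; dist=6371·c=10875.215 ≈ 10875.2 km; running total=42383.8 km
Leg 4 bearing: y=sinΔλ·cosφ2=-0.98775695, x=cosφ1·sinφ2-sinφ1·cosφ2·cosΔλ=-0.07682889; θ=atan2(y, x)=-94.4476° <0 so +360° → 265.5524° ≈ 265.6°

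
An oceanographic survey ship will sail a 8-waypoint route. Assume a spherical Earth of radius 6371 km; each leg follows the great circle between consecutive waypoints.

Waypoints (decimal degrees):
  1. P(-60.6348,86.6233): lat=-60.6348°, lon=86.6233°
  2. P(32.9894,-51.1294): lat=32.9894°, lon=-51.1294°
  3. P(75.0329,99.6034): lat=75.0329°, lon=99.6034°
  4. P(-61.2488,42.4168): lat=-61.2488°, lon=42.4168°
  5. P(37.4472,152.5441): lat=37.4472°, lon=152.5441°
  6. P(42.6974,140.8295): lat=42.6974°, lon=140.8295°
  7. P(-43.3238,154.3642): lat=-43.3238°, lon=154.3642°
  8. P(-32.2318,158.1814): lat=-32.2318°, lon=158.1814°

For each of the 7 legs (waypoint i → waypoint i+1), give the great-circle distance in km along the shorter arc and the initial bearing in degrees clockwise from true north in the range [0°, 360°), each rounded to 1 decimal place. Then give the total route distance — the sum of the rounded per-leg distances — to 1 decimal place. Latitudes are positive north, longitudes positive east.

Leg 1: dist=15697.3 km, bearing=244.1°
Leg 2: dist=7817.4 km, bearing=7.7°
Leg 3: dist=15703.9 km, bearing=220.2°
Leg 4: dist=14637.9 km, bearing=85.9°
Leg 5: dist=1153.6 km, bearing=304.0°
Leg 6: dist=9659.9 km, bearing=170.2°
Leg 7: dist=1277.8 km, bearing=16.4°
Total: 65947.8 km

Leg 1: φ1=-1.0582769, φ2=0.5757736, Δφ=1.6340505, Δλ=-2.4042382 rad; a=sin²(Δφ/2)+cosφ1·cosφ2·sin²(Δλ/2)=0.8894989032; c=2·atan2(√a, √(1-a))=2.463862226; dist=6371·c=15697.266 ≈ 15697.3 km; running total=15697.3 km
Leg 1 bearing: y=sinΔλ·cosφ2=-0.56393273, x=cosφ1·sinφ2-sinφ1·cosφ2·cosΔλ=-0.27412094; θ=atan2(y, x)=-115.9238° <0 so +360° → 244.0762° ≈ 244.1°
Leg 2: φ1=0.5757736, φ2=1.3095712, Δφ=0.7337975, Δλ=2.6307837 rad; a=sin²(Δφ/2)+cosφ1·cosφ2·sin²(Δλ/2)=0.3314802840; c=2·atan2(√a, √(1-a))=1.227025760; dist=6371·c=7817.381 ≈ 7817.4 km; running total=23514.7 km
Leg 2 bearing: y=sinΔλ·cosφ2=0.12626109, x=cosφ1·sinφ2-sinφ1·cosφ2·cosΔλ=0.93298583; θ=atan2(y, x)=7.7070° ≈ 7.7°
Leg 3: φ1=1.3095712, φ2=-1.0689932, Δφ=-2.3785644, Δλ=-0.9980945 rad; a=sin²(Δφ/2)+cosφ1·cosφ2·sin²(Δλ/2)=0.8898271187; c=2·atan2(√a, √(1-a))=2.464909803; dist=6371·c=15703.940 ≈ 15703.9 km; running total=39218.6 km
Leg 3 bearing: y=sinΔλ·cosφ2=-0.40425758, x=cosφ1·sinφ2-sinφ1·cosφ2·cosΔλ=-0.47824165; θ=atan2(y, x)=-139.7922° <0 so +360° → 220.2078° ≈ 220.2°
Leg 4: φ1=-1.0689932, φ2=0.6535769, Δφ=1.7225702, Δλ=1.9220840 rad; a=sin²(Δφ/2)+cosφ1·cosφ2·sin²(Δλ/2)=0.8322385703; c=2·atan2(√a, √(1-a))=2.297590270; dist=6371·c=14637.948 ≈ 14637.9 km; running total=53856.5 km
Leg 4 bearing: y=sinΔλ·cosφ2=0.74542999, x=cosφ1·sinφ2-sinφ1·cosφ2·cosΔλ=0.05295530; θ=atan2(y, x)=85.9365° ≈ 85.9°
Leg 5: φ1=0.6535769, φ2=0.7452102, Δφ=0.0916333, Δλ=-0.2044583 rad; a=sin²(Δφ/2)+cosφ1·cosφ2·sin²(Δλ/2)=0.0081743533; c=2·atan2(√a, √(1-a))=0.181071525; dist=6371·c=1153.607 ≈ 1153.6 km; running total=55010.1 km
Leg 5 bearing: y=sinΔλ·cosφ2=-0.14922096, x=cosφ1·sinφ2-sinφ1·cosφ2·cosΔλ=0.10081288; θ=atan2(y, x)=-55.9573° <0 so +360° → 304.0427° ≈ 304.0°
Leg 6: φ1=0.7452102, φ2=-0.7561430, Δφ=-1.5013532, Δλ=0.2362251 rad; a=sin²(Δφ/2)+cosφ1·cosφ2·sin²(Δλ/2)=0.4727305648; c=2·atan2(√a, √(1-a))=1.516230383; dist=6371·c=9659.904 ≈ 9659.9 km; running total=64670.0 km
Leg 6 bearing: y=sinΔλ·cosφ2=0.17025704, x=cosφ1·sinφ2-sinφ1·cosφ2·cosΔλ=-0.98388925; θ=atan2(y, x)=170.1825° ≈ 170.2°
Leg 7: φ1=-0.7561430, φ2=-0.5625510, Δφ=0.1935919, Δλ=0.0666227 rad; a=sin²(Δφ/2)+cosφ1·cosφ2·sin²(Δλ/2)=0.0100228338; c=2·atan2(√a, √(1-a))=0.200564201; dist=6371·c=1277.795 ≈ 1277.8 km; running total=65947.8 km
Leg 7 bearing: y=sinΔλ·cosφ2=0.05631429, x=cosφ1·sinφ2-sinφ1·cosφ2·cosΔλ=0.19109738; θ=atan2(y, x)=16.4197° ≈ 16.4°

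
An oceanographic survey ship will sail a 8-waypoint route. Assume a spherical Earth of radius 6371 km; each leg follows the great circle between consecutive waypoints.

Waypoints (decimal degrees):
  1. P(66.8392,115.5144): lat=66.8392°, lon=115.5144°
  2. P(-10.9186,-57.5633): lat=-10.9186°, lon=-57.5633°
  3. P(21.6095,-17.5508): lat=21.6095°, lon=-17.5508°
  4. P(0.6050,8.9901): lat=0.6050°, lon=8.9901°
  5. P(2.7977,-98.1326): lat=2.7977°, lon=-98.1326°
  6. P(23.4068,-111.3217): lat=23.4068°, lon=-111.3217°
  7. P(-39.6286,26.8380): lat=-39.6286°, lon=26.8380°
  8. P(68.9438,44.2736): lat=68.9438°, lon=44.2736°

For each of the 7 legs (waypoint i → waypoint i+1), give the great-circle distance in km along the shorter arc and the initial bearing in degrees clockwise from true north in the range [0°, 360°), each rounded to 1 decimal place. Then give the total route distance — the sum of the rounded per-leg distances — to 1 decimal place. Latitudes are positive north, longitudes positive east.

Leg 1: φ1=1.1665641, φ2=-0.1905655, Δφ=-1.3571296, Δλ=-3.0207757 rad; a=sin²(Δφ/2)+cosφ1·cosφ2·sin²(Δλ/2)=0.7787630446; c=2·atan2(√a, √(1-a))=2.162199091; dist=6371·c=13775.370 ≈ 13775.4 km; running total=13775.4 km
Leg 1 bearing: y=sinΔλ·cosφ2=-0.11834142, x=cosφ1·sinφ2-sinφ1·cosφ2·cosΔλ=0.82168118; θ=atan2(y, x)=-8.1956° <0 so +360° → 351.8044° ≈ 351.8°
Leg 2: φ1=-0.1905655, φ2=0.3771569, Δφ=0.5677224, Δλ=0.6983499 rad; a=sin²(Δφ/2)+cosφ1·cosφ2·sin²(Δλ/2)=0.1852873665; c=2·atan2(√a, √(1-a))=0.889982961; dist=6371·c=5670.081 ≈ 5670.1 km; running total=19445.5 km
Leg 2 bearing: y=sinΔλ·cosφ2=0.59776493, x=cosφ1·sinφ2-sinφ1·cosφ2·cosΔλ=0.49648860; θ=atan2(y, x)=50.2878° ≈ 50.3°
Leg 3: φ1=0.3771569, φ2=0.0105592, Δφ=-0.3665977, Δλ=0.4632261 rad; a=sin²(Δφ/2)+cosφ1·cosφ2·sin²(Δλ/2)=0.0822098727; c=2·atan2(√a, √(1-a))=0.581608167; dist=6371·c=3705.426 ≈ 3705.4 km; running total=23150.9 km
Leg 3 bearing: y=sinΔλ·cosφ2=0.44681163, x=cosφ1·sinφ2-sinφ1·cosφ2·cosΔλ=-0.31963261; θ=atan2(y, x)=125.5785° ≈ 125.6°
Leg 4: φ1=0.0105592, φ2=0.0488291, Δφ=0.0382698, Δλ=-1.8696438 rad; a=sin²(Δφ/2)+cosφ1·cosφ2·sin²(Δλ/2)=0.6467681407; c=2·atan2(√a, √(1-a))=1.868720315; dist=6371·c=11905.617 ≈ 11905.6 km; running total=35056.5 km
Leg 4 bearing: y=sinΔλ·cosφ2=-0.95453737, x=cosφ1·sinφ2-sinφ1·cosφ2·cosΔλ=0.05191203; θ=atan2(y, x)=-86.8871° <0 so +360° → 273.1129° ≈ 273.1°
Leg 5: φ1=0.0488291, φ2=0.4085257, Δφ=0.3596967, Δλ=-0.2301932 rad; a=sin²(Δφ/2)+cosφ1·cosφ2·sin²(Δλ/2)=0.0440872465; c=2·atan2(√a, √(1-a))=0.423087799; dist=6371·c=2695.492 ≈ 2695.5 km; running total=37752.0 km
Leg 5 bearing: y=sinΔλ·cosφ2=-0.20938933, x=cosφ1·sinφ2-sinφ1·cosφ2·cosΔλ=0.35317185; θ=atan2(y, x)=-30.6629° <0 so +360° → 329.3371° ≈ 329.3°
Leg 6: φ1=0.4085257, φ2=-0.6916495, Δφ=-1.1001753, Δλ=2.4113417 rad; a=sin²(Δφ/2)+cosφ1·cosφ2·sin²(Δλ/2)=0.8899774607; c=2·atan2(√a, √(1-a))=2.465390111; dist=6371·c=15707.000 ≈ 15707.0 km; running total=53459.0 km
Leg 6 bearing: y=sinΔλ·cosφ2=0.51376367, x=cosφ1·sinφ2-sinφ1·cosφ2·cosΔλ=-0.35737544; θ=atan2(y, x)=124.8226° ≈ 124.8°
Leg 7: φ1=-0.6916495, φ2=1.2032963, Δφ=1.8949459, Δλ=0.3043086 rad; a=sin²(Δφ/2)+cosφ1·cosφ2·sin²(Δλ/2)=0.6656083646; c=2·atan2(√a, √(1-a))=1.908389127; dist=6371·c=12158.347 ≈ 12158.3 km; running total=65617.3 km
Leg 7 bearing: y=sinΔλ·cosφ2=0.10765342, x=cosφ1·sinφ2-sinφ1·cosφ2·cosΔλ=0.93739331; θ=atan2(y, x)=6.5513° ≈ 6.6°

Leg 1: dist=13775.4 km, bearing=351.8°
Leg 2: dist=5670.1 km, bearing=50.3°
Leg 3: dist=3705.4 km, bearing=125.6°
Leg 4: dist=11905.6 km, bearing=273.1°
Leg 5: dist=2695.5 km, bearing=329.3°
Leg 6: dist=15707.0 km, bearing=124.8°
Leg 7: dist=12158.3 km, bearing=6.6°
Total: 65617.3 km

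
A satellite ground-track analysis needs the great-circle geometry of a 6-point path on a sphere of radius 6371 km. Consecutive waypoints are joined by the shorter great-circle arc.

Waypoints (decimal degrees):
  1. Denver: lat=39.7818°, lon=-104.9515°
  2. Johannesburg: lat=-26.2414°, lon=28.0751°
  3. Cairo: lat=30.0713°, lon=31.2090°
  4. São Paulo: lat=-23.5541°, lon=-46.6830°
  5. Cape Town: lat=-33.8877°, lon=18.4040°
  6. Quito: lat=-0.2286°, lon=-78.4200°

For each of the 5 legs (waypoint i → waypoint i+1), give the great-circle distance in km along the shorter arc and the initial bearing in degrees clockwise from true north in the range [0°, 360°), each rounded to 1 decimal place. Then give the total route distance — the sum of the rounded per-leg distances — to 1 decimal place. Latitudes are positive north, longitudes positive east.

Leg 1: dist=15441.9 km, bearing=85.5°
Leg 2: dist=6270.6 km, bearing=3.3°
Leg 3: dist=10223.2 km, bearing=243.7°
Leg 4: dist=6347.8 km, bearing=116.3°
Leg 5: dist=10622.7 km, bearing=266.0°
Total: 48906.2 km

Leg 1: φ1=0.6943234, φ2=-0.4579988, Δφ=-1.1523222, Δλ=2.3217522 rad; a=sin²(Δφ/2)+cosφ1·cosφ2·sin²(Δλ/2)=0.8766225090; c=2·atan2(√a, √(1-a))=2.423778154; dist=6371·c=15441.891 ≈ 15441.9 km; running total=15441.9 km
Leg 1 bearing: y=sinΔλ·cosφ2=0.65569568, x=cosφ1·sinφ2-sinφ1·cosφ2·cosΔλ=0.05181810; θ=atan2(y, x)=85.4814° ≈ 85.5°
Leg 2: φ1=-0.4579988, φ2=0.5248432, Δφ=0.9828420, Δλ=0.0546969 rad; a=sin²(Δφ/2)+cosφ1·cosφ2·sin²(Δλ/2)=0.2232504112; c=2·atan2(√a, √(1-a))=0.984236475; dist=6371·c=6270.571 ≈ 6270.6 km; running total=21712.5 km
Leg 2 bearing: y=sinΔλ·cosφ2=0.04731121, x=cosφ1·sinφ2-sinφ1·cosφ2·cosΔλ=0.83150485; θ=atan2(y, x)=3.2565° ≈ 3.3°
Leg 3: φ1=0.5248432, φ2=-0.4110966, Δφ=-0.9359398, Δλ=-1.3594719 rad; a=sin²(Δφ/2)+cosφ1·cosφ2·sin²(Δλ/2)=0.5169196090; c=2·atan2(√a, √(1-a))=1.604642006; dist=6371·c=10223.174 ≈ 10223.2 km; running total=31935.7 km
Leg 3 bearing: y=sinΔλ·cosφ2=-0.89629059, x=cosφ1·sinφ2-sinφ1·cosφ2·cosΔλ=-0.44217428; θ=atan2(y, x)=-116.2589° <0 so +360° → 243.7411° ≈ 243.7°
Leg 4: φ1=-0.4110966, φ2=-0.5914519, Δφ=-0.1803553, Δλ=1.1359825 rad; a=sin²(Δφ/2)+cosφ1·cosφ2·sin²(Δλ/2)=0.2283183093; c=2·atan2(√a, √(1-a))=0.996357966; dist=6371·c=6347.797 ≈ 6347.8 km; running total=38283.5 km
Leg 4 bearing: y=sinΔλ·cosφ2=0.75288694, x=cosφ1·sinφ2-sinφ1·cosφ2·cosΔλ=-0.37137244; θ=atan2(y, x)=116.2555° ≈ 116.3°
Leg 5: φ1=-0.5914519, φ2=-0.0039898, Δφ=0.5874621, Δλ=-1.6898976 rad; a=sin²(Δφ/2)+cosφ1·cosφ2·sin²(Δλ/2)=0.5482054105; c=2·atan2(√a, √(1-a))=1.667357133; dist=6371·c=10622.732 ≈ 10622.7 km; running total=48906.2 km
Leg 5 bearing: y=sinΔλ·cosφ2=-0.99290792, x=cosφ1·sinφ2-sinφ1·cosφ2·cosΔλ=-0.06956158; θ=atan2(y, x)=-94.0075° <0 so +360° → 265.9925° ≈ 266.0°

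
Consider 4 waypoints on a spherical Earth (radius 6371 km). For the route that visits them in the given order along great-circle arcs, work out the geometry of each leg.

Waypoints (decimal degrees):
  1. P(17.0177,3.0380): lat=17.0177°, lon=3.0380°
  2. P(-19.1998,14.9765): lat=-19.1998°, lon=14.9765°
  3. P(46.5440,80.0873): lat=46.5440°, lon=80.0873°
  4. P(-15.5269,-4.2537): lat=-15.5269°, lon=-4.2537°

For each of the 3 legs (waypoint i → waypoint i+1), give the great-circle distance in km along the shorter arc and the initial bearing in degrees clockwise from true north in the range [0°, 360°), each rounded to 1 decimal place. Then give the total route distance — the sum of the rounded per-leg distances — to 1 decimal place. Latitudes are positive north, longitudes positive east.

Leg 1: φ1=0.2970149, φ2=-0.3350997, Δφ=-0.6321146, Δλ=0.2083661 rad; a=sin²(Δφ/2)+cosφ1·cosφ2·sin²(Δλ/2)=0.1063762064; c=2·atan2(√a, √(1-a))=0.664463722; dist=6371·c=4233.298 ≈ 4233.3 km; running total=4233.3 km
Leg 1 bearing: y=sinΔλ·cosφ2=0.19535549, x=cosφ1·sinφ2-sinφ1·cosφ2·cosΔλ=-0.58487389; θ=atan2(y, x)=161.5300° ≈ 161.5°
Leg 2: φ1=-0.3350997, φ2=0.8123460, Δφ=1.1474458, Δλ=1.1363978 rad; a=sin²(Δφ/2)+cosφ1·cosφ2·sin²(Δλ/2)=0.4826770682; c=2·atan2(√a, √(1-a))=1.536143528; dist=6371·c=9786.770 ≈ 9786.8 km; running total=14020.1 km
Leg 2 bearing: y=sinΔλ·cosφ2=0.62391702, x=cosφ1·sinφ2-sinφ1·cosφ2·cosΔλ=0.78072224; θ=atan2(y, x)=38.6302° ≈ 38.6°
Leg 3: φ1=0.8123460, φ2=-0.2709955, Δφ=-1.0833416, Δλ=-1.4720281 rad; a=sin²(Δφ/2)+cosφ1·cosφ2·sin²(Δλ/2)=0.5644852739; c=2·atan2(√a, √(1-a))=1.700127114; dist=6371·c=10831.510 ≈ 10831.5 km; running total=24851.6 km
Leg 3 bearing: y=sinΔλ·cosφ2=-0.95880913, x=cosφ1·sinφ2-sinφ1·cosφ2·cosΔλ=-0.25308427; θ=atan2(y, x)=-104.7864° <0 so +360° → 255.2136° ≈ 255.2°

Leg 1: dist=4233.3 km, bearing=161.5°
Leg 2: dist=9786.8 km, bearing=38.6°
Leg 3: dist=10831.5 km, bearing=255.2°
Total: 24851.6 km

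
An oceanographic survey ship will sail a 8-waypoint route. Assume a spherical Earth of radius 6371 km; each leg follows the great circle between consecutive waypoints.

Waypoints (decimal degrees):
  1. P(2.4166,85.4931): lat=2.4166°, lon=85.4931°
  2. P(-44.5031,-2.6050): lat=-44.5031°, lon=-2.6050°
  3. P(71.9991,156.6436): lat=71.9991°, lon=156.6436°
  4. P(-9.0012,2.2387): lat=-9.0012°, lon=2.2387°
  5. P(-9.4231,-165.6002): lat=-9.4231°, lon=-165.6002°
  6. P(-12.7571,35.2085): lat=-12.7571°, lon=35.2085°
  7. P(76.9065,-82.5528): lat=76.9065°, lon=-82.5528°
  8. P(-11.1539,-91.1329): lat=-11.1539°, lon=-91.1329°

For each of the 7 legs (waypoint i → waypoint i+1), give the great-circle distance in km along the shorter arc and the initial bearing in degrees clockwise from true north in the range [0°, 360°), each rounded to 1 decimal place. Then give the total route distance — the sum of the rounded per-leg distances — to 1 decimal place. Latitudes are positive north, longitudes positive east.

Leg 1: dist=10045.2 km, bearing=225.5°
Leg 2: dist=16765.9 km, bearing=13.0°
Leg 3: dist=12797.6 km, bearing=331.9°
Leg 4: dist=17563.6 km, bearing=213.6°
Leg 5: dist=16643.9 km, bearing=223.3°
Leg 6: dist=12069.3 km, bearing=347.8°
Leg 7: dist=9807.7 km, bearing=188.4°
Total: 95693.2 km

Leg 1: φ1=0.0421776, φ2=-0.7767256, Δφ=-0.8189032, Δλ=-1.5376019 rad; a=sin²(Δφ/2)+cosφ1·cosφ2·sin²(Δλ/2)=0.5029531383; c=2·atan2(√a, √(1-a))=1.576702638; dist=6371·c=10045.173 ≈ 10045.2 km; running total=10045.2 km
Leg 1 bearing: y=sinΔλ·cosφ2=-0.71281963, x=cosφ1·sinφ2-sinφ1·cosφ2·cosΔλ=-0.70132253; θ=atan2(y, x)=-134.5342° <0 so +360° → 225.4658° ≈ 225.5°
Leg 2: φ1=-0.7767256, φ2=1.2566214, Δφ=2.0333470, Δλ=2.7794124 rad; a=sin²(Δφ/2)+cosφ1·cosφ2·sin²(Δλ/2)=0.9363723030; c=2·atan2(√a, √(1-a))=2.631592855; dist=6371·c=16765.878 ≈ 16765.9 km; running total=26811.1 km
Leg 2 bearing: y=sinΔλ·cosφ2=0.10949431, x=cosφ1·sinφ2-sinφ1·cosφ2·cosΔλ=0.47573927; θ=atan2(y, x)=12.9613° ≈ 13.0°
Leg 3: φ1=1.2566214, φ2=-0.1571006, Δφ=-1.4137219, Δλ=-2.6948739 rad; a=sin²(Δφ/2)+cosφ1·cosφ2·sin²(Δλ/2)=0.7120355735; c=2·atan2(√a, √(1-a))=2.008732322; dist=6371·c=12797.634 ≈ 12797.6 km; running total=39608.7 km
Leg 3 bearing: y=sinΔλ·cosφ2=-0.42668846, x=cosφ1·sinφ2-sinφ1·cosφ2·cosΔλ=0.79881200; θ=atan2(y, x)=-28.1091° <0 so +360° → 331.8909° ≈ 331.9°
Leg 4: φ1=-0.1571006, φ2=-0.1644641, Δφ=-0.0073635, Δλ=-2.9293414 rad; a=sin²(Δφ/2)+cosφ1·cosφ2·sin²(Δλ/2)=0.9634383197; c=2·atan2(√a, √(1-a))=2.756800948; dist=6371·c=17563.579 ≈ 17563.6 km; running total=57172.3 km
Leg 4 bearing: y=sinΔλ·cosφ2=-0.20781854, x=cosφ1·sinφ2-sinφ1·cosφ2·cosΔλ=-0.31258783; θ=atan2(y, x)=-146.3828° <0 so +360° → 213.6172° ≈ 213.6°
Leg 5: φ1=-0.1644641, φ2=-0.2226534, Δφ=-0.0581893, Δλ=3.5047730 rad; a=sin²(Δφ/2)+cosφ1·cosφ2·sin²(Δλ/2)=0.9316207282; c=2·atan2(√a, √(1-a))=2.612452547; dist=6371·c=16643.935 ≈ 16643.9 km; running total=73816.2 km
Leg 5 bearing: y=sinΔλ·cosφ2=-0.34647957, x=cosφ1·sinφ2-sinφ1·cosφ2·cosΔλ=-0.36710502; θ=atan2(y, x)=-136.6556° <0 so +360° → 223.3444° ≈ 223.3°
Leg 6: φ1=-0.2226534, φ2=1.3422716, Δφ=1.5649250, Δλ=-2.0553224 rad; a=sin²(Δφ/2)+cosφ1·cosφ2·sin²(Δλ/2)=0.6589964246; c=2·atan2(√a, √(1-a))=1.894408021; dist=6371·c=12069.273 ≈ 12069.3 km; running total=85885.5 km
Leg 6 bearing: y=sinΔλ·cosφ2=-0.20046501, x=cosφ1·sinφ2-sinφ1·cosφ2·cosΔλ=0.92665761; θ=atan2(y, x)=-12.2068° <0 so +360° → 347.7932° ≈ 347.8°
Leg 7: φ1=1.3422716, φ2=-0.1946723, Δφ=-1.5369439, Δλ=-0.1497510 rad; a=sin²(Δφ/2)+cosφ1·cosφ2·sin²(Δλ/2)=0.4843207774; c=2·atan2(√a, √(1-a))=1.539432740; dist=6371·c=9807.726 ≈ 9807.7 km; running total=95693.2 km
Leg 7 bearing: y=sinΔλ·cosφ2=-0.14637385, x=cosφ1·sinφ2-sinφ1·cosφ2·cosΔλ=-0.98873219; θ=atan2(y, x)=-171.5790° <0 so +360° → 188.4210° ≈ 188.4°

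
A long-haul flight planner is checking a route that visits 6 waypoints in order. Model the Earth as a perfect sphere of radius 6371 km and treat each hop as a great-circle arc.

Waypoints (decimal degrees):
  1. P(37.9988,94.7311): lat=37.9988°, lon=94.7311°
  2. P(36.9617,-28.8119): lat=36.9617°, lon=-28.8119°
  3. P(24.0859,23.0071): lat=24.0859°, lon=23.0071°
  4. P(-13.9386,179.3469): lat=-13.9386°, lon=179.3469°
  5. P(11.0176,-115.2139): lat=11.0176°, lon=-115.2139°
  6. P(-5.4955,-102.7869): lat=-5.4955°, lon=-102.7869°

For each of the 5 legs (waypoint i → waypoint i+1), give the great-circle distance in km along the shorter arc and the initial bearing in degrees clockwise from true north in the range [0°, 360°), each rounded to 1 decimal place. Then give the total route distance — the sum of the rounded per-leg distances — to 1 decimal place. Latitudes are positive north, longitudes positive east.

Leg 1: dist=9865.8 km, bearing=318.2°
Leg 2: dist=5100.4 km, bearing=91.1°
Leg 3: dist=17289.5 km, bearing=69.9°
Leg 4: dist=7729.8 km, bearing=72.4°
Leg 5: dist=2294.2 km, bearing=142.6°
Total: 42279.7 km

Leg 1: φ1=0.6632042, φ2=0.6451034, Δφ=-0.0181008, Δλ=-2.1562321 rad; a=sin²(Δφ/2)+cosφ1·cosφ2·sin²(Δλ/2)=0.4888756281; c=2·atan2(√a, √(1-a))=1.548545747; dist=6371·c=9865.785 ≈ 9865.8 km; running total=9865.8 km
Leg 1 bearing: y=sinΔλ·cosφ2=-0.66597498, x=cosφ1·sinφ2-sinφ1·cosφ2·cosΔλ=0.74564222; θ=atan2(y, x)=-41.7698° <0 so +360° → 318.2302° ≈ 318.2°
Leg 2: φ1=0.6451034, φ2=0.4203783, Δφ=-0.2247251, Δλ=0.9044122 rad; a=sin²(Δφ/2)+cosφ1·cosφ2·sin²(Δλ/2)=0.1518470077; c=2·atan2(√a, √(1-a))=0.800558462; dist=6371·c=5100.358 ≈ 5100.4 km; running total=14966.2 km
Leg 2 bearing: y=sinΔλ·cosφ2=0.71762315, x=cosφ1·sinφ2-sinφ1·cosφ2·cosΔλ=-0.01322813; θ=atan2(y, x)=91.0560° ≈ 91.1°
Leg 3: φ1=0.4203783, φ2=-0.2432745, Δφ=-0.6636527, Δλ=2.7286443 rad; a=sin²(Δφ/2)+cosφ1·cosφ2·sin²(Δλ/2)=0.9549389399; c=2·atan2(√a, √(1-a))=2.713785940; dist=6371·c=17289.530 ≈ 17289.5 km; running total=32255.7 km
Leg 3 bearing: y=sinΔλ·cosφ2=0.38949477, x=cosφ1·sinφ2-sinφ1·cosφ2·cosΔλ=0.14288481; θ=atan2(y, x)=69.8546° ≈ 69.9°
Leg 4: φ1=-0.2432745, φ2=0.1922934, Δφ=0.4355679, Δλ=-5.1410558 rad; a=sin²(Δφ/2)+cosφ1·cosφ2·sin²(Δλ/2)=0.3250256873; c=2·atan2(√a, √(1-a))=1.213280066; dist=6371·c=7729.807 ≈ 7729.8 km; running total=39985.5 km
Leg 4 bearing: y=sinΔλ·cosφ2=0.89275689, x=cosφ1·sinφ2-sinφ1·cosφ2·cosΔλ=0.28376238; θ=atan2(y, x)=72.3672° ≈ 72.4°
Leg 5: φ1=0.1922934, φ2=-0.0959146, Δφ=-0.2882080, Δλ=0.2168921 rad; a=sin²(Δφ/2)+cosφ1·cosφ2·sin²(Δλ/2)=0.0320683579; c=2·atan2(√a, √(1-a))=0.360095196; dist=6371·c=2294.166 ≈ 2294.2 km; running total=42279.7 km
Leg 5 bearing: y=sinΔλ·cosφ2=0.21420645, x=cosφ1·sinφ2-sinφ1·cosφ2·cosΔλ=-0.27977761; θ=atan2(y, x)=142.5612° ≈ 142.6°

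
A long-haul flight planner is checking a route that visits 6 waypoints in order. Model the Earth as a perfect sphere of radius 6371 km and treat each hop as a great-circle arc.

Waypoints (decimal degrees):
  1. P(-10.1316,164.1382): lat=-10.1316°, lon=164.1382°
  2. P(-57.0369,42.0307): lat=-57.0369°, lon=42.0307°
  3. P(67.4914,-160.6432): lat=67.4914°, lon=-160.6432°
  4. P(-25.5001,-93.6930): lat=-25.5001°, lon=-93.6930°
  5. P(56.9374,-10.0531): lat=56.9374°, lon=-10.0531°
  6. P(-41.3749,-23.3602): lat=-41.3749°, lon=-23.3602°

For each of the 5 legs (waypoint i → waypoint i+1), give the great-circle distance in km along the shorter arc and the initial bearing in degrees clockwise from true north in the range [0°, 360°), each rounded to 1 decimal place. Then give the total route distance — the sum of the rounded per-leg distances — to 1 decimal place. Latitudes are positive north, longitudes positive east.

Leg 1: φ1=-0.1768298, φ2=-0.9954817, Δφ=-0.8186519, Δλ=-2.1311779 rad; a=sin²(Δφ/2)+cosφ1·cosφ2·sin²(Δλ/2)=0.5685460614; c=2·atan2(√a, √(1-a))=1.708321547; dist=6371·c=10883.717 ≈ 10883.7 km; running total=10883.7 km
Leg 1 bearing: y=sinΔλ·cosφ2=-0.46088017, x=cosφ1·sinφ2-sinφ1·cosφ2·cosΔλ=-0.87680968; θ=atan2(y, x)=-152.2721° <0 so +360° → 207.7279° ≈ 207.7°
Leg 2: φ1=-0.9954817, φ2=1.1779471, Δφ=2.1734288, Δλ=-3.5373269 rad; a=sin²(Δφ/2)+cosφ1·cosφ2·sin²(Δλ/2)=0.9836505672; c=2·atan2(√a, √(1-a))=2.885160836; dist=6371·c=18381.360 ≈ 18381.4 km; running total=29265.1 km
Leg 2 bearing: y=sinΔλ·cosφ2=0.14757247, x=cosφ1·sinφ2-sinφ1·cosφ2·cosΔλ=0.20627865; θ=atan2(y, x)=35.5801° ≈ 35.6°
Leg 3: φ1=1.1779471, φ2=-0.4450607, Δφ=-1.6230079, Δλ=1.1685014 rad; a=sin²(Δφ/2)+cosφ1·cosφ2·sin²(Δλ/2)=0.6312158287; c=2·atan2(√a, √(1-a))=1.836337651; dist=6371·c=11699.307 ≈ 11699.3 km; running total=40964.4 km
Leg 3 bearing: y=sinΔλ·cosφ2=0.83052660, x=cosφ1·sinφ2-sinφ1·cosφ2·cosΔλ=-0.49127914; θ=atan2(y, x)=120.6055° ≈ 120.6°
Leg 4: φ1=-0.4450607, φ2=0.9937451, Δφ=1.4388058, Δλ=1.4597916 rad; a=sin²(Δφ/2)+cosφ1·cosφ2·sin²(Δλ/2)=0.6531271654; c=2·atan2(√a, √(1-a))=1.882052121; dist=6371·c=11990.554 ≈ 11990.6 km; running total=52955.0 km
Leg 4 bearing: y=sinΔλ·cosφ2=0.54219730, x=cosφ1·sinφ2-sinφ1·cosφ2·cosΔλ=0.78245152; θ=atan2(y, x)=34.7199° ≈ 34.7°
Leg 5: φ1=0.9937451, φ2=-0.7221282, Δφ=-1.7158733, Δλ=-0.2322527 rad; a=sin²(Δφ/2)+cosφ1·cosφ2·sin²(Δλ/2)=0.5777802309; c=2·atan2(√a, √(1-a))=1.726991124; dist=6371·c=11002.660 ≈ 11002.7 km; running total=63957.7 km
Leg 5 bearing: y=sinΔλ·cosφ2=-0.17271998, x=cosφ1·sinφ2-sinφ1·cosφ2·cosΔλ=-0.97260925; θ=atan2(y, x)=-169.9302° <0 so +360° → 190.0698° ≈ 190.1°

Leg 1: dist=10883.7 km, bearing=207.7°
Leg 2: dist=18381.4 km, bearing=35.6°
Leg 3: dist=11699.3 km, bearing=120.6°
Leg 4: dist=11990.6 km, bearing=34.7°
Leg 5: dist=11002.7 km, bearing=190.1°
Total: 63957.7 km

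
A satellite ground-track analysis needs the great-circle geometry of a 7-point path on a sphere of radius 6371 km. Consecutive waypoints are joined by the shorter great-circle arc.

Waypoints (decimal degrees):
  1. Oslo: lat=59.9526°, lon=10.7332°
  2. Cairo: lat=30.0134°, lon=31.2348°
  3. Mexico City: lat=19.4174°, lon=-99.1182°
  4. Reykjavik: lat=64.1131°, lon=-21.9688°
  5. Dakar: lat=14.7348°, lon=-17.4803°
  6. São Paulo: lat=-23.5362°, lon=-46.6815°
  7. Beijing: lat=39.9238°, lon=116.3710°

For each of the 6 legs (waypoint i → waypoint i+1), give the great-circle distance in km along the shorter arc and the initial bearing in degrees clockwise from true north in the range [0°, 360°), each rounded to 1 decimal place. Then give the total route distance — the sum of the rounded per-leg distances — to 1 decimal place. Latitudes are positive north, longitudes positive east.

Leg 1: dist=3664.5 km, bearing=146.1°
Leg 2: dist=12370.8 km, bearing=309.5°
Leg 3: dist=7450.5 km, bearing=27.5°
Leg 4: dist=5501.5 km, bearing=174.3°
Leg 5: dist=5309.2 km, bearing=217.2°
Leg 6: dist=17597.1 km, bearing=37.1°
Total: 51893.6 km

Leg 1: φ1=1.0463703, φ2=0.5238326, Δφ=-0.5225376, Δλ=0.3578204 rad; a=sin²(Δφ/2)+cosφ1·cosφ2·sin²(Δλ/2)=0.0804530326; c=2·atan2(√a, √(1-a))=0.575180852; dist=6371·c=3664.477 ≈ 3664.5 km; running total=3664.5 km
Leg 1 bearing: y=sinΔλ·cosφ2=0.30327018, x=cosφ1·sinφ2-sinφ1·cosφ2·cosΔλ=-0.45160665; θ=atan2(y, x)=146.1172° ≈ 146.1°
Leg 2: φ1=0.5238326, φ2=0.3388976, Δφ=-0.1849351, Δλ=-2.2750890 rad; a=sin²(Δφ/2)+cosφ1·cosφ2·sin²(Δλ/2)=0.6812451281; c=2·atan2(√a, √(1-a))=1.941734821; dist=6371·c=12370.793 ≈ 12370.8 km; running total=16035.3 km
Leg 2 bearing: y=sinΔλ·cosφ2=-0.71872451, x=cosφ1·sinφ2-sinφ1·cosφ2·cosΔλ=0.59332613; θ=atan2(y, x)=-50.4594° <0 so +360° → 309.5406° ≈ 309.5°
Leg 3: φ1=0.3388976, φ2=1.1189847, Δφ=0.7800871, Δλ=1.3465110 rad; a=sin²(Δφ/2)+cosφ1·cosφ2·sin²(Δλ/2)=0.3046654551; c=2·atan2(√a, √(1-a))=1.169437994; dist=6371·c=7450.489 ≈ 7450.5 km; running total=23485.8 km
Leg 3 bearing: y=sinΔλ·cosφ2=0.42566082, x=cosφ1·sinφ2-sinφ1·cosφ2·cosΔλ=0.81620496; θ=atan2(y, x)=27.5426° ≈ 27.5°
Leg 4: φ1=1.1189847, φ2=0.2571708, Δφ=-0.8618139, Δλ=0.0783391 rad; a=sin²(Δφ/2)+cosφ1·cosφ2·sin²(Δλ/2)=0.1751166218; c=2·atan2(√a, √(1-a))=0.863518776; dist=6371·c=5501.478 ≈ 5501.5 km; running total=28987.3 km
Leg 4 bearing: y=sinΔλ·cosφ2=0.07568533, x=cosφ1·sinφ2-sinφ1·cosφ2·cosΔλ=-0.75635633; θ=atan2(y, x)=174.2857° ≈ 174.3°
Leg 5: φ1=0.2571708, φ2=-0.4107842, Δφ=-0.6679550, Δλ=-0.5096571 rad; a=sin²(Δφ/2)+cosφ1·cosφ2·sin²(Δλ/2)=0.1637968300; c=2·atan2(√a, √(1-a))=0.833341310; dist=6371·c=5309.217 ≈ 5309.2 km; running total=34296.5 km
Leg 5 bearing: y=sinΔλ·cosφ2=-0.44729038, x=cosφ1·sinφ2-sinφ1·cosφ2·cosΔλ=-0.58974658; θ=atan2(y, x)=-142.8217° <0 so +360° → 217.1783° ≈ 217.2°
Leg 6: φ1=-0.4107842, φ2=0.6968018, Δφ=1.1075859, Δλ=2.8458030 rad; a=sin²(Δφ/2)+cosφ1·cosφ2·sin²(Δλ/2)=0.9644205309; c=2·atan2(√a, √(1-a))=2.762068582; dist=6371·c=17597.139 ≈ 17597.1 km; running total=51893.6 km
Leg 6 bearing: y=sinΔλ·cosφ2=0.22354736, x=cosφ1·sinφ2-sinφ1·cosφ2·cosΔλ=0.29543334; θ=atan2(y, x)=37.1139° ≈ 37.1°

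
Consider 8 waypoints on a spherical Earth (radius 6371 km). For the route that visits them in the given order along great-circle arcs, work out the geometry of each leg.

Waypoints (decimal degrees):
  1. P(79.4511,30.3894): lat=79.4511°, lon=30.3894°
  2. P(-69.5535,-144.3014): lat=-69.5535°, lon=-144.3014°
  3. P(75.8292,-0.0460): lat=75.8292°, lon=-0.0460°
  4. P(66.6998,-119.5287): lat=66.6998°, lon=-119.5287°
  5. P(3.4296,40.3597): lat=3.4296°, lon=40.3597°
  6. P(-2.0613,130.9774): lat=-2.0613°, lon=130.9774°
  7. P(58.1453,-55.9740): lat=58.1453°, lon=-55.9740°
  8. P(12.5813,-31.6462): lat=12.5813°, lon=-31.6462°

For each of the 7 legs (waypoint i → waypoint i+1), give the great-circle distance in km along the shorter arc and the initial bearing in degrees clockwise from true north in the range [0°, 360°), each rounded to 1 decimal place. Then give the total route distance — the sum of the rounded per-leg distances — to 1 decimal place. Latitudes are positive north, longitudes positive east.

Leg 1: dist=18904.4 km, bearing=349.3°
Leg 2: dist=18673.1 km, bearing=43.2°
Leg 3: dist=3620.4 km, bearing=320.2°
Leg 4: dist=12054.7 km, bearing=21.2°
Leg 5: dist=10089.8 km, bearing=92.0°
Leg 6: dist=13749.1 km, bearing=4.4°
Leg 7: dist=5462.8 km, bearing=147.9°
Total: 82554.3 km

Leg 1: φ1=1.3866833, φ2=-1.2139376, Δφ=-2.6006209, Δλ=-3.0489296 rad; a=sin²(Δφ/2)+cosφ1·cosφ2·sin²(Δλ/2)=0.9924210776; c=2·atan2(√a, √(1-a))=2.967257954; dist=6371·c=18904.400 ≈ 18904.4 km; running total=18904.4 km
Leg 1 bearing: y=sinΔλ·cosφ2=-0.03232391, x=cosφ1·sinφ2-sinφ1·cosφ2·cosΔλ=0.17041448; θ=atan2(y, x)=-10.7402° <0 so +360° → 349.2598° ≈ 349.3°
Leg 2: φ1=-1.2139376, φ2=1.3234692, Δφ=2.5374068, Δλ=2.5177317 rad; a=sin²(Δφ/2)+cosφ1·cosφ2·sin²(Δλ/2)=0.9889488417; c=2·atan2(√a, √(1-a))=2.930954487; dist=6371·c=18673.111 ≈ 18673.1 km; running total=37577.5 km
Leg 2 bearing: y=sinΔλ·cosφ2=0.14301336, x=cosφ1·sinφ2-sinφ1·cosφ2·cosΔλ=0.15252312; θ=atan2(y, x)=43.1570° ≈ 43.2°
Leg 3: φ1=1.3234692, φ2=1.1641311, Δφ=-0.1593381, Δλ=-2.0853665 rad; a=sin²(Δφ/2)+cosφ1·cosφ2·sin²(Δλ/2)=0.0785808650; c=2·atan2(√a, √(1-a))=0.568260725; dist=6371·c=3620.389 ≈ 3620.4 km; running total=41197.9 km
Leg 3 bearing: y=sinΔλ·cosφ2=-0.34432687, x=cosφ1·sinφ2-sinφ1·cosφ2·cosΔλ=0.41359722; θ=atan2(y, x)=-39.7780° <0 so +360° → 320.2220° ≈ 320.2°
Leg 4: φ1=1.1641311, φ2=0.0598578, Δφ=-1.1042733, Δλ=2.7905790 rad; a=sin²(Δφ/2)+cosφ1·cosφ2·sin²(Δλ/2)=0.6579107476; c=2·atan2(√a, √(1-a))=1.892118665; dist=6371·c=12054.688 ≈ 12054.7 km; running total=53252.6 km
Leg 4 bearing: y=sinΔλ·cosφ2=0.34323400, x=cosφ1·sinφ2-sinφ1·cosφ2·cosΔλ=0.88456046; θ=atan2(y, x)=21.2076° ≈ 21.2°
Leg 5: φ1=0.0598578, φ2=-0.0359765, Δφ=-0.0958343, Δλ=1.5815772 rad; a=sin²(Δφ/2)+cosφ1·cosφ2·sin²(Δλ/2)=0.5064530709; c=2·atan2(√a, √(1-a))=1.583702827; dist=6371·c=10089.771 ≈ 10089.8 km; running total=63342.4 km
Leg 5 bearing: y=sinΔλ·cosφ2=0.99929484, x=cosφ1·sinφ2-sinφ1·cosφ2·cosΔλ=-0.03525979; θ=atan2(y, x)=92.0208° ≈ 92.0°
Leg 6: φ1=-0.0359765, φ2=1.0148269, Δφ=1.0508034, Δλ=-3.2629175 rad; a=sin²(Δφ/2)+cosφ1·cosφ2·sin²(Δλ/2)=0.7770499273; c=2·atan2(√a, √(1-a))=2.158077583; dist=6371·c=13749.112 ≈ 13749.1 km; running total=77091.5 km
Leg 6 bearing: y=sinΔλ·cosφ2=0.06387426, x=cosφ1·sinφ2-sinφ1·cosφ2·cosΔλ=0.82999604; θ=atan2(y, x)=4.4007° ≈ 4.4°
Leg 7: φ1=1.0148269, φ2=0.2195851, Δφ=-0.7952418, Δλ=0.4246002 rad; a=sin²(Δφ/2)+cosφ1·cosφ2·sin²(Δλ/2)=0.1728132191; c=2·atan2(√a, √(1-a))=0.857442438; dist=6371·c=5462.766 ≈ 5462.8 km; running total=82554.3 km
Leg 7 bearing: y=sinΔλ·cosφ2=0.40206459, x=cosφ1·sinφ2-sinφ1·cosφ2·cosΔλ=-0.64042120; θ=atan2(y, x)=147.8789° ≈ 147.9°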